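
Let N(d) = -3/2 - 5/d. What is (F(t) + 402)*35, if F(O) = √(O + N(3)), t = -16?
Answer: 14070 + 35*I*√690/6 ≈ 14070.0 + 153.23*I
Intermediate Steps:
N(d) = -3/2 - 5/d (N(d) = -3*½ - 5/d = -3/2 - 5/d)
F(O) = √(-19/6 + O) (F(O) = √(O + (-3/2 - 5/3)) = √(O - 19/6) = √(-19/6 + O))
(F(t) + 402)*35 = (√(-114 + 36*(-16))/6 + 402)*35 = (√(-114 - 576)/6 + 402)*35 = (√(-690)/6 + 402)*35 = ((I*√690)/6 + 402)*35 = (I*√690/6 + 402)*35 = (402 + I*√690/6)*35 = 14070 + 35*I*√690/6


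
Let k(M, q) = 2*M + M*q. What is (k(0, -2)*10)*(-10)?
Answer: 0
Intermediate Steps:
(k(0, -2)*10)*(-10) = ((0*(2 - 2))*10)*(-10) = ((0*0)*10)*(-10) = (0*10)*(-10) = 0*(-10) = 0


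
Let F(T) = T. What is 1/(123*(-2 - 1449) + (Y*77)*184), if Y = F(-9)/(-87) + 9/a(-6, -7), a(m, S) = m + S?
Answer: -377/70429617 ≈ -5.3529e-6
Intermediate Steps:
a(m, S) = S + m
Y = -222/377 (Y = -9/(-87) + 9/(-7 - 6) = -9*(-1/87) + 9/(-13) = 3/29 + 9*(-1/13) = 3/29 - 9/13 = -222/377 ≈ -0.58886)
1/(123*(-2 - 1449) + (Y*77)*184) = 1/(123*(-2 - 1449) - 222/377*77*184) = 1/(123*(-1451) - 17094/377*184) = 1/(-178473 - 3145296/377) = 1/(-70429617/377) = -377/70429617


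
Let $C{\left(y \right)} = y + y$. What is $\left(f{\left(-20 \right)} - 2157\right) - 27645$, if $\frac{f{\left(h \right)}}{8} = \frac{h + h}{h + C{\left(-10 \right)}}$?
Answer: $-29794$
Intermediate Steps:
$C{\left(y \right)} = 2 y$
$f{\left(h \right)} = \frac{16 h}{-20 + h}$ ($f{\left(h \right)} = 8 \frac{h + h}{h + 2 \left(-10\right)} = 8 \frac{2 h}{h - 20} = 8 \frac{2 h}{-20 + h} = \frac{16 h}{-20 + h}$)
$\left(f{\left(-20 \right)} - 2157\right) - 27645 = \left(16 \left(-20\right) \frac{1}{-20 - 20} - 2157\right) - 27645 = \left(16 \left(-20\right) \frac{1}{-40} - 2157\right) - 27645 = \left(16 \left(-20\right) \left(- \frac{1}{40}\right) - 2157\right) - 27645 = \left(8 - 2157\right) - 27645 = -2149 - 27645 = -29794$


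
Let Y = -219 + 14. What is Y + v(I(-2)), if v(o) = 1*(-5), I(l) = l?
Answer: -210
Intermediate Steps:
Y = -205
v(o) = -5
Y + v(I(-2)) = -205 - 5 = -210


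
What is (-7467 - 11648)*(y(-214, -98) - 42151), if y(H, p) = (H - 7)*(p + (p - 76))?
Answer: -343324515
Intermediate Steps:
y(H, p) = (-76 + 2*p)*(-7 + H) (y(H, p) = (-7 + H)*(p + (-76 + p)) = (-7 + H)*(-76 + 2*p) = (-76 + 2*p)*(-7 + H))
(-7467 - 11648)*(y(-214, -98) - 42151) = (-7467 - 11648)*((532 - 76*(-214) - 14*(-98) + 2*(-214)*(-98)) - 42151) = -19115*((532 + 16264 + 1372 + 41944) - 42151) = -19115*(60112 - 42151) = -19115*17961 = -343324515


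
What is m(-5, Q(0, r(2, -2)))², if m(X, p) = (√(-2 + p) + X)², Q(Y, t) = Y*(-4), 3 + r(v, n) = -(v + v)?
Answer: (5 - I*√2)⁴ ≈ 329.0 - 650.54*I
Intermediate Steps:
r(v, n) = -3 - 2*v (r(v, n) = -3 - (v + v) = -3 - 2*v)
Q(Y, t) = -4*Y
m(X, p) = (X + √(-2 + p))²
m(-5, Q(0, r(2, -2)))² = ((-5 + √(-2 - 4*0))²)² = ((-5 + √(-2 + 0))²)² = ((-5 + √(-2))²)² = ((-5 + I*√2)²)² = (-5 + I*√2)⁴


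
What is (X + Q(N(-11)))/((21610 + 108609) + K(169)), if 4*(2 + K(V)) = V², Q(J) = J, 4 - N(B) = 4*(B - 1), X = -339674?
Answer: -1358488/549429 ≈ -2.4725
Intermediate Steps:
N(B) = 8 - 4*B (N(B) = 4 - 4*(B - 1) = 4 - 4*(-1 + B) = 4 - (-4 + 4*B) = 4 + (4 - 4*B) = 8 - 4*B)
K(V) = -2 + V²/4
(X + Q(N(-11)))/((21610 + 108609) + K(169)) = (-339674 + (8 - 4*(-11)))/((21610 + 108609) + (-2 + (¼)*169²)) = (-339674 + (8 + 44))/(130219 + (-2 + (¼)*28561)) = (-339674 + 52)/(130219 + (-2 + 28561/4)) = -339622/(130219 + 28553/4) = -339622/549429/4 = -339622*4/549429 = -1358488/549429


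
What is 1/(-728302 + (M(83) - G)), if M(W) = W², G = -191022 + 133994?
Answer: -1/664385 ≈ -1.5052e-6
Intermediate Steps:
G = -57028
1/(-728302 + (M(83) - G)) = 1/(-728302 + (83² - 1*(-57028))) = 1/(-728302 + (6889 + 57028)) = 1/(-728302 + 63917) = 1/(-664385) = -1/664385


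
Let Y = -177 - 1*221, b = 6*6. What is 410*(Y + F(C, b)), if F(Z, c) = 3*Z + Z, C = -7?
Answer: -174660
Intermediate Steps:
b = 36
Y = -398 (Y = -177 - 221 = -398)
F(Z, c) = 4*Z
410*(Y + F(C, b)) = 410*(-398 + 4*(-7)) = 410*(-398 - 28) = 410*(-426) = -174660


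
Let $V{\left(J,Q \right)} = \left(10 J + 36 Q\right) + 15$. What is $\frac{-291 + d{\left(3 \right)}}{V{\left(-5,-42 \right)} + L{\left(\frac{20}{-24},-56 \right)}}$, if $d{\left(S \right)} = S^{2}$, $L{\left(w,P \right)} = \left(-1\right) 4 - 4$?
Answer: $\frac{282}{1555} \approx 0.18135$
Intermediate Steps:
$V{\left(J,Q \right)} = 15 + 10 J + 36 Q$
$L{\left(w,P \right)} = -8$ ($L{\left(w,P \right)} = -4 - 4 = -8$)
$\frac{-291 + d{\left(3 \right)}}{V{\left(-5,-42 \right)} + L{\left(\frac{20}{-24},-56 \right)}} = \frac{-291 + 3^{2}}{\left(15 + 10 \left(-5\right) + 36 \left(-42\right)\right) - 8} = \frac{-291 + 9}{\left(15 - 50 - 1512\right) - 8} = - \frac{282}{-1547 - 8} = - \frac{282}{-1555} = \left(-282\right) \left(- \frac{1}{1555}\right) = \frac{282}{1555}$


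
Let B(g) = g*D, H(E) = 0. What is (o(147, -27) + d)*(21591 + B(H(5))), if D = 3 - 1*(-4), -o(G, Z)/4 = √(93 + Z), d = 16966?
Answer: 366312906 - 86364*√66 ≈ 3.6561e+8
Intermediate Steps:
o(G, Z) = -4*√(93 + Z)
D = 7 (D = 3 + 4 = 7)
B(g) = 7*g (B(g) = g*7 = 7*g)
(o(147, -27) + d)*(21591 + B(H(5))) = (-4*√(93 - 27) + 16966)*(21591 + 7*0) = (-4*√66 + 16966)*(21591 + 0) = (16966 - 4*√66)*21591 = 366312906 - 86364*√66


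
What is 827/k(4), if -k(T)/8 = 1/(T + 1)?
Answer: -4135/8 ≈ -516.88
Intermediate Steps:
k(T) = -8/(1 + T) (k(T) = -8/(T + 1) = -8/(1 + T))
827/k(4) = 827/((-8/(1 + 4))) = 827/((-8/5)) = 827/((-8*1/5)) = 827/(-8/5) = 827*(-5/8) = -4135/8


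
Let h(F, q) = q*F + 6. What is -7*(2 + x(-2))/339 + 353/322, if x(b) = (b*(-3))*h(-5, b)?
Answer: -101225/109158 ≈ -0.92733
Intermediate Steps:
h(F, q) = 6 + F*q (h(F, q) = F*q + 6 = 6 + F*q)
x(b) = -3*b*(6 - 5*b) (x(b) = (b*(-3))*(6 - 5*b) = (-3*b)*(6 - 5*b) = -3*b*(6 - 5*b))
-7*(2 + x(-2))/339 + 353/322 = -7*(2 + 3*(-2)*(-6 + 5*(-2)))/339 + 353/322 = -7*(2 + 3*(-2)*(-6 - 10))*(1/339) + 353*(1/322) = -7*(2 + 3*(-2)*(-16))*(1/339) + 353/322 = -7*(2 + 96)*(1/339) + 353/322 = -7*98*(1/339) + 353/322 = -686*1/339 + 353/322 = -686/339 + 353/322 = -101225/109158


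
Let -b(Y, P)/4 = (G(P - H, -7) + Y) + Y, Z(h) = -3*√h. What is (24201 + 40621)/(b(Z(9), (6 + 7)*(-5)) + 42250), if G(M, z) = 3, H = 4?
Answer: 32411/21155 ≈ 1.5321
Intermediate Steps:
b(Y, P) = -12 - 8*Y (b(Y, P) = -4*((3 + Y) + Y) = -4*(3 + 2*Y) = -12 - 8*Y)
(24201 + 40621)/(b(Z(9), (6 + 7)*(-5)) + 42250) = (24201 + 40621)/((-12 - (-24)*√9) + 42250) = 64822/((-12 - (-24)*3) + 42250) = 64822/((-12 - 8*(-9)) + 42250) = 64822/((-12 + 72) + 42250) = 64822/(60 + 42250) = 64822/42310 = 64822*(1/42310) = 32411/21155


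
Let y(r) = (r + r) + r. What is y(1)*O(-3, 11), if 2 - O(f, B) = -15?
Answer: 51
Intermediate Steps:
O(f, B) = 17 (O(f, B) = 2 - 1*(-15) = 2 + 15 = 17)
y(r) = 3*r (y(r) = 2*r + r = 3*r)
y(1)*O(-3, 11) = (3*1)*17 = 3*17 = 51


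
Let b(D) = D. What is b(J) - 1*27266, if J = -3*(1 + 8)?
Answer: -27293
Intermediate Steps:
J = -27 (J = -3*9 = -27)
b(J) - 1*27266 = -27 - 1*27266 = -27 - 27266 = -27293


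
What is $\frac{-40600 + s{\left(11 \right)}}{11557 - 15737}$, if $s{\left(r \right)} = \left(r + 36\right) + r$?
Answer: $\frac{20271}{2090} \approx 9.699$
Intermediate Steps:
$s{\left(r \right)} = 36 + 2 r$ ($s{\left(r \right)} = \left(36 + r\right) + r = 36 + 2 r$)
$\frac{-40600 + s{\left(11 \right)}}{11557 - 15737} = \frac{-40600 + \left(36 + 2 \cdot 11\right)}{11557 - 15737} = \frac{-40600 + \left(36 + 22\right)}{-4180} = \left(-40600 + 58\right) \left(- \frac{1}{4180}\right) = \left(-40542\right) \left(- \frac{1}{4180}\right) = \frac{20271}{2090}$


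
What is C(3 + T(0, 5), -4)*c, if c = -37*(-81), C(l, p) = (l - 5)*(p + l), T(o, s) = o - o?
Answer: 5994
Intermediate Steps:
T(o, s) = 0
C(l, p) = (-5 + l)*(l + p)
c = 2997
C(3 + T(0, 5), -4)*c = ((3 + 0)² - 5*(3 + 0) - 5*(-4) + (3 + 0)*(-4))*2997 = (3² - 5*3 + 20 + 3*(-4))*2997 = (9 - 15 + 20 - 12)*2997 = 2*2997 = 5994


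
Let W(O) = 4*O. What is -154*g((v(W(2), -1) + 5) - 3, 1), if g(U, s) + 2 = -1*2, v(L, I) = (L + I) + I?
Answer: 616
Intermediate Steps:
v(L, I) = L + 2*I (v(L, I) = (I + L) + I = L + 2*I)
g(U, s) = -4 (g(U, s) = -2 - 1*2 = -2 - 2 = -4)
-154*g((v(W(2), -1) + 5) - 3, 1) = -154*(-4) = -22*(-28) = 616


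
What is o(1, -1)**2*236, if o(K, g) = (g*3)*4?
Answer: 33984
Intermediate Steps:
o(K, g) = 12*g (o(K, g) = (3*g)*4 = 12*g)
o(1, -1)**2*236 = (12*(-1))**2*236 = (-12)**2*236 = 144*236 = 33984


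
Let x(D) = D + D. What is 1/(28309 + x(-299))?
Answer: 1/27711 ≈ 3.6087e-5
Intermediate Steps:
x(D) = 2*D
1/(28309 + x(-299)) = 1/(28309 + 2*(-299)) = 1/(28309 - 598) = 1/27711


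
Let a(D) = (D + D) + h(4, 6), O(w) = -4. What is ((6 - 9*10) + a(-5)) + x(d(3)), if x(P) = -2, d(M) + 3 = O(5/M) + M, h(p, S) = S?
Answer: -90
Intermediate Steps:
a(D) = 6 + 2*D (a(D) = (D + D) + 6 = 2*D + 6 = 6 + 2*D)
d(M) = -7 + M (d(M) = -3 + (-4 + M) = -7 + M)
((6 - 9*10) + a(-5)) + x(d(3)) = ((6 - 9*10) + (6 + 2*(-5))) - 2 = ((6 - 90) + (6 - 10)) - 2 = (-84 - 4) - 2 = -88 - 2 = -90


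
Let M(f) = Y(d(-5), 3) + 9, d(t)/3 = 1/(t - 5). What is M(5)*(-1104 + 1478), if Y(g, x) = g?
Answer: 16269/5 ≈ 3253.8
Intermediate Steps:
d(t) = 3/(-5 + t) (d(t) = 3/(t - 5) = 3/(-5 + t))
M(f) = 87/10 (M(f) = 3/(-5 - 5) + 9 = 3/(-10) + 9 = 3*(-1/10) + 9 = -3/10 + 9 = 87/10)
M(5)*(-1104 + 1478) = 87*(-1104 + 1478)/10 = (87/10)*374 = 16269/5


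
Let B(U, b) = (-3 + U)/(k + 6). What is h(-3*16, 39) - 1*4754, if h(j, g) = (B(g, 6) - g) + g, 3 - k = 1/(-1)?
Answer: -23752/5 ≈ -4750.4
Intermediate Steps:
k = 4 (k = 3 - 1/(-1) = 3 - 1*(-1) = 3 + 1 = 4)
B(U, b) = -3/10 + U/10 (B(U, b) = (-3 + U)/(4 + 6) = (-3 + U)/10 = (-3 + U)*(⅒) = -3/10 + U/10)
h(j, g) = -3/10 + g/10 (h(j, g) = ((-3/10 + g/10) - g) + g = (-3/10 - 9*g/10) + g = -3/10 + g/10)
h(-3*16, 39) - 1*4754 = (-3/10 + (⅒)*39) - 1*4754 = (-3/10 + 39/10) - 4754 = 18/5 - 4754 = -23752/5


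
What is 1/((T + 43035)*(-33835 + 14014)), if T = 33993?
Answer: -1/1526771988 ≈ -6.5498e-10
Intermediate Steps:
1/((T + 43035)*(-33835 + 14014)) = 1/((33993 + 43035)*(-33835 + 14014)) = 1/(77028*(-19821)) = 1/(-1526771988) = -1/1526771988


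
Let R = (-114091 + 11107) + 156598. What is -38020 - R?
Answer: -91634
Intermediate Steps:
R = 53614 (R = -102984 + 156598 = 53614)
-38020 - R = -38020 - 1*53614 = -38020 - 53614 = -91634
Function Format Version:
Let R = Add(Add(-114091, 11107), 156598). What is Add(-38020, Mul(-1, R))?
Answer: -91634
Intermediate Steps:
R = 53614 (R = Add(-102984, 156598) = 53614)
Add(-38020, Mul(-1, R)) = Add(-38020, Mul(-1, 53614)) = Add(-38020, -53614) = -91634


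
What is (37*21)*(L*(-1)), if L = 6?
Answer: -4662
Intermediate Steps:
(37*21)*(L*(-1)) = (37*21)*(6*(-1)) = 777*(-6) = -4662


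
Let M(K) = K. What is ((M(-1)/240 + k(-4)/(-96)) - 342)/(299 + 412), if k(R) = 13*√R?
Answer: -1039/2160 - 13*I/34128 ≈ -0.48102 - 0.00038092*I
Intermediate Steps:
((M(-1)/240 + k(-4)/(-96)) - 342)/(299 + 412) = ((-1/240 + (13*√(-4))/(-96)) - 342)/(299 + 412) = ((-1*1/240 + (13*(2*I))*(-1/96)) - 342)/711 = ((-1/240 + (26*I)*(-1/96)) - 342)*(1/711) = ((-1/240 - 13*I/48) - 342)*(1/711) = (-82081/240 - 13*I/48)*(1/711) = -1039/2160 - 13*I/34128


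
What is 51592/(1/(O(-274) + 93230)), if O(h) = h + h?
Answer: 4781649744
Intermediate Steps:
O(h) = 2*h
51592/(1/(O(-274) + 93230)) = 51592/(1/(2*(-274) + 93230)) = 51592/(1/(-548 + 93230)) = 51592/(1/92682) = 51592*92682 = 4781649744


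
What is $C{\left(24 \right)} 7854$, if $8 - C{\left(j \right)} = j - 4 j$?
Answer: $628320$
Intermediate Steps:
$C{\left(j \right)} = 8 + 3 j$ ($C{\left(j \right)} = 8 - \left(j - 4 j\right) = 8 - - 3 j = 8 + 3 j$)
$C{\left(24 \right)} 7854 = \left(8 + 3 \cdot 24\right) 7854 = \left(8 + 72\right) 7854 = 80 \cdot 7854 = 628320$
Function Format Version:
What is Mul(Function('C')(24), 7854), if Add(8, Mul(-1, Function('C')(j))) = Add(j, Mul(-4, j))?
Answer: 628320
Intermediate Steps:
Function('C')(j) = Add(8, Mul(3, j)) (Function('C')(j) = Add(8, Mul(-1, Add(j, Mul(-4, j)))) = Add(8, Mul(-1, Mul(-3, j))) = Add(8, Mul(3, j)))
Mul(Function('C')(24), 7854) = Mul(Add(8, Mul(3, 24)), 7854) = Mul(Add(8, 72), 7854) = Mul(80, 7854) = 628320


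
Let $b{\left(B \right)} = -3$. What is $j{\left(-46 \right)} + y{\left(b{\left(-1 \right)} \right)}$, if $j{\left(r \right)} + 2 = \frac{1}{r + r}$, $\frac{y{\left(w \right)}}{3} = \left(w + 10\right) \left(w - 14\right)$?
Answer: $- \frac{33029}{92} \approx -359.01$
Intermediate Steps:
$y{\left(w \right)} = 3 \left(-14 + w\right) \left(10 + w\right)$ ($y{\left(w \right)} = 3 \left(w + 10\right) \left(w - 14\right) = 3 \left(10 + w\right) \left(-14 + w\right) = 3 \left(-14 + w\right) \left(10 + w\right)$)
$j{\left(r \right)} = -2 + \frac{1}{2 r}$ ($j{\left(r \right)} = -2 + \frac{1}{r + r} = -2 + \frac{1}{2 r}$)
$j{\left(-46 \right)} + y{\left(b{\left(-1 \right)} \right)} = \left(-2 + \frac{1}{2 \left(-46\right)}\right) - \left(384 - 27\right) = \left(-2 + \frac{1}{2} \left(- \frac{1}{46}\right)\right) + \left(-420 + 36 + 3 \cdot 9\right) = \left(-2 - \frac{1}{92}\right) + \left(-420 + 36 + 27\right) = - \frac{185}{92} - 357 = - \frac{33029}{92}$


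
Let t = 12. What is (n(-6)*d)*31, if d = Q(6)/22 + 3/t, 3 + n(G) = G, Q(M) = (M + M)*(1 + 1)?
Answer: -16461/44 ≈ -374.11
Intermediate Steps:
Q(M) = 4*M (Q(M) = (2*M)*2 = 4*M)
n(G) = -3 + G
d = 59/44 (d = (4*6)/22 + 3/12 = 24*(1/22) + 3*(1/12) = 12/11 + 1/4 = 59/44 ≈ 1.3409)
(n(-6)*d)*31 = ((-3 - 6)*(59/44))*31 = -9*59/44*31 = -531/44*31 = -16461/44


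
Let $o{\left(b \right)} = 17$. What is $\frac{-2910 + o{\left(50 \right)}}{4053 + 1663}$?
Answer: $- \frac{2893}{5716} \approx -0.50612$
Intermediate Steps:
$\frac{-2910 + o{\left(50 \right)}}{4053 + 1663} = \frac{-2910 + 17}{4053 + 1663} = - \frac{2893}{5716}$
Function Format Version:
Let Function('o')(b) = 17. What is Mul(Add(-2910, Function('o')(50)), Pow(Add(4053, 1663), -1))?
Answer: Rational(-2893, 5716) ≈ -0.50612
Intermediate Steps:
Mul(Add(-2910, Function('o')(50)), Pow(Add(4053, 1663), -1)) = Mul(Add(-2910, 17), Pow(Add(4053, 1663), -1)) = Mul(-2893, Pow(5716, -1)) = Mul(-2893, Rational(1, 5716)) = Rational(-2893, 5716)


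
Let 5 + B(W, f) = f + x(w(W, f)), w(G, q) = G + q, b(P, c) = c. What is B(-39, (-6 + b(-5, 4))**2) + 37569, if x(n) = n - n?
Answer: 37568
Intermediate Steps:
x(n) = 0
B(W, f) = -5 + f (B(W, f) = -5 + (f + 0) = -5 + f)
B(-39, (-6 + b(-5, 4))**2) + 37569 = (-5 + (-6 + 4)**2) + 37569 = (-5 + (-2)**2) + 37569 = (-5 + 4) + 37569 = -1 + 37569 = 37568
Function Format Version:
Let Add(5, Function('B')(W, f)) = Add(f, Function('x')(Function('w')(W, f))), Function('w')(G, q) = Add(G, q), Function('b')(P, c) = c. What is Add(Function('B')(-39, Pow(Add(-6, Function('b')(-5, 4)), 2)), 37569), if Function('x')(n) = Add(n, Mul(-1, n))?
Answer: 37568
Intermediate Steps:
Function('x')(n) = 0
Function('B')(W, f) = Add(-5, f) (Function('B')(W, f) = Add(-5, Add(f, 0)) = Add(-5, f))
Add(Function('B')(-39, Pow(Add(-6, Function('b')(-5, 4)), 2)), 37569) = Add(Add(-5, Pow(Add(-6, 4), 2)), 37569) = Add(Add(-5, Pow(-2, 2)), 37569) = Add(Add(-5, 4), 37569) = Add(-1, 37569) = 37568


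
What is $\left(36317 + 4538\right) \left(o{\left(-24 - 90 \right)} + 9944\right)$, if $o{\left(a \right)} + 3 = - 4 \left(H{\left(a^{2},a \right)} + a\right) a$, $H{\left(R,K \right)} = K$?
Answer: $-3841473085$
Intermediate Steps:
$o{\left(a \right)} = -3 - 8 a^{2}$ ($o{\left(a \right)} = -3 + - 4 \left(a + a\right) a = -3 + - 4 \cdot 2 a a = -3 + - 8 a a = -3 - 8 a^{2}$)
$\left(36317 + 4538\right) \left(o{\left(-24 - 90 \right)} + 9944\right) = \left(36317 + 4538\right) \left(\left(-3 - 8 \left(-24 - 90\right)^{2}\right) + 9944\right) = 40855 \left(\left(-3 - 8 \left(-24 - 90\right)^{2}\right) + 9944\right) = 40855 \left(\left(-3 - 8 \left(-114\right)^{2}\right) + 9944\right) = 40855 \left(\left(-3 - 103968\right) + 9944\right) = 40855 \left(-103971 + 9944\right) = 40855 \left(-94027\right) = -3841473085$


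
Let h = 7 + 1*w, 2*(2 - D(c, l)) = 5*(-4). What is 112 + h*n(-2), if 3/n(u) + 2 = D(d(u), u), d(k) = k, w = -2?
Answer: 227/2 ≈ 113.50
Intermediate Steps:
D(c, l) = 12 (D(c, l) = 2 - 5*(-4)/2 = 2 - ½*(-20) = 2 + 10 = 12)
n(u) = 3/10 (n(u) = 3/(-2 + 12) = 3/10)
h = 5 (h = 7 + 1*(-2) = 7 - 2 = 5)
112 + h*n(-2) = 112 + 5*(3/10) = 112 + 3/2 = 227/2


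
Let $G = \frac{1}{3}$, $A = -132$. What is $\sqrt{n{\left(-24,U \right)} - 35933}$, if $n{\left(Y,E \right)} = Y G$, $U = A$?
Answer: $i \sqrt{35941} \approx 189.58 i$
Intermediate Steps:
$G = \frac{1}{3} \approx 0.33333$
$U = -132$
$n{\left(Y,E \right)} = \frac{Y}{3}$ ($n{\left(Y,E \right)} = Y \frac{1}{3} = \frac{Y}{3}$)
$\sqrt{n{\left(-24,U \right)} - 35933} = \sqrt{\frac{1}{3} \left(-24\right) - 35933} = \sqrt{-8 - 35933} = \sqrt{-35941} = i \sqrt{35941}$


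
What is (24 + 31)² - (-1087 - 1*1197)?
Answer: 5309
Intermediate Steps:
(24 + 31)² - (-1087 - 1*1197) = 55² - (-1087 - 1197) = 3025 - 1*(-2284) = 3025 + 2284 = 5309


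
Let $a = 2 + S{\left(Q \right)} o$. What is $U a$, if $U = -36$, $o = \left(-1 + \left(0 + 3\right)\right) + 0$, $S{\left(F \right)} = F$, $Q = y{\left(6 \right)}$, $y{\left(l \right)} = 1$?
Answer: $-144$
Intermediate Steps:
$Q = 1$
$o = 2$ ($o = \left(-1 + 3\right) + 0 = 2 + 0 = 2$)
$a = 4$ ($a = 2 + 1 \cdot 2 = 2 + 2 = 4$)
$U a = \left(-36\right) 4 = -144$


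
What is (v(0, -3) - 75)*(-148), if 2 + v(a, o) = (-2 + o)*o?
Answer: 9176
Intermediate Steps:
v(a, o) = -2 + o*(-2 + o) (v(a, o) = -2 + (-2 + o)*o = -2 + o*(-2 + o))
(v(0, -3) - 75)*(-148) = ((-2 + (-3)**2 - 2*(-3)) - 75)*(-148) = ((-2 + 9 + 6) - 75)*(-148) = (13 - 75)*(-148) = -62*(-148) = 9176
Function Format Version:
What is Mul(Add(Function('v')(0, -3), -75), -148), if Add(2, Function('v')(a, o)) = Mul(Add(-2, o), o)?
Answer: 9176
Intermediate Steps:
Function('v')(a, o) = Add(-2, Mul(o, Add(-2, o))) (Function('v')(a, o) = Add(-2, Mul(Add(-2, o), o)) = Add(-2, Mul(o, Add(-2, o))))
Mul(Add(Function('v')(0, -3), -75), -148) = Mul(Add(Add(-2, Pow(-3, 2), Mul(-2, -3)), -75), -148) = Mul(Add(Add(-2, 9, 6), -75), -148) = Mul(Add(13, -75), -148) = Mul(-62, -148) = 9176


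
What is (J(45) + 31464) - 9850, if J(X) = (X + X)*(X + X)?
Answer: 29714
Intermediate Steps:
J(X) = 4*X**2 (J(X) = (2*X)*(2*X) = 4*X**2)
(J(45) + 31464) - 9850 = (4*45**2 + 31464) - 9850 = (4*2025 + 31464) - 9850 = (8100 + 31464) - 9850 = 39564 - 9850 = 29714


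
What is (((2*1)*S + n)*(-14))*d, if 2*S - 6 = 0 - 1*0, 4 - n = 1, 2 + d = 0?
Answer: 252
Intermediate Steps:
d = -2 (d = -2 + 0 = -2)
n = 3 (n = 4 - 1*1 = 4 - 1 = 3)
S = 3 (S = 3 + (0 - 1*0)/2 = 3 + (0 + 0)/2 = 3 + (½)*0 = 3 + 0 = 3)
(((2*1)*S + n)*(-14))*d = (((2*1)*3 + 3)*(-14))*(-2) = ((2*3 + 3)*(-14))*(-2) = ((6 + 3)*(-14))*(-2) = (9*(-14))*(-2) = -126*(-2) = 252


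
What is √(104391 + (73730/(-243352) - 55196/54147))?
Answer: √1132807753538597999016993/3294195186 ≈ 323.09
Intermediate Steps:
√(104391 + (73730/(-243352) - 55196/54147)) = √(104391 + (73730*(-1/243352) - 55196*1/54147)) = √(104391 + (-36865/121676 - 55196/54147)) = √(104391 - 8712157651/6588390372) = √(687759947165801/6588390372) = √1132807753538597999016993/3294195186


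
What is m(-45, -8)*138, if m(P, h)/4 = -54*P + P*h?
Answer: 1540080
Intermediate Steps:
m(P, h) = -216*P + 4*P*h (m(P, h) = 4*(-54*P + P*h) = -216*P + 4*P*h)
m(-45, -8)*138 = (4*(-45)*(-54 - 8))*138 = (4*(-45)*(-62))*138 = 11160*138 = 1540080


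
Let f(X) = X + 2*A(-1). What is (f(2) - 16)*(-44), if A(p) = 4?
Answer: 264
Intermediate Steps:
f(X) = 8 + X (f(X) = X + 2*4 = X + 8 = 8 + X)
(f(2) - 16)*(-44) = ((8 + 2) - 16)*(-44) = (10 - 16)*(-44) = -6*(-44) = 264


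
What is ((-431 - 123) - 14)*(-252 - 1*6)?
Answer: 146544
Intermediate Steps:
((-431 - 123) - 14)*(-252 - 1*6) = (-554 - 14)*(-252 - 6) = -568*(-258) = 146544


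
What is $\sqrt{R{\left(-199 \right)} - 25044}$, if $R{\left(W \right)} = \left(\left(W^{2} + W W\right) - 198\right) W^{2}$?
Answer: $2 \sqrt{782153090} \approx 55934.0$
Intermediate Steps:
$R{\left(W \right)} = W^{2} \left(-198 + 2 W^{2}\right)$ ($R{\left(W \right)} = \left(\left(W^{2} + W^{2}\right) - 198\right) W^{2} = \left(2 W^{2} - 198\right) W^{2} = \left(-198 + 2 W^{2}\right) W^{2} = W^{2} \left(-198 + 2 W^{2}\right)$)
$\sqrt{R{\left(-199 \right)} - 25044} = \sqrt{2 \left(-199\right)^{2} \left(-99 + \left(-199\right)^{2}\right) - 25044} = \sqrt{2 \cdot 39601 \left(-99 + 39601\right) - 25044} = \sqrt{2 \cdot 39601 \cdot 39502 - 25044} = \sqrt{3128637404 - 25044} = \sqrt{3128612360} = 2 \sqrt{782153090}$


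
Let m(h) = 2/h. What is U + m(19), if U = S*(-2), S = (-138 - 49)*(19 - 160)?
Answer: -1001944/19 ≈ -52734.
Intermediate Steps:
S = 26367 (S = -187*(-141) = 26367)
U = -52734 (U = 26367*(-2) = -52734)
U + m(19) = -52734 + 2/19 = -1001944/19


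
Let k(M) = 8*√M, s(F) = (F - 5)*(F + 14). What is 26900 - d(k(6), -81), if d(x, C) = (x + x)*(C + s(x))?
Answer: 19988 - 3728*√6 ≈ 10856.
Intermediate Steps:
s(F) = (-5 + F)*(14 + F)
d(x, C) = 2*x*(-70 + C + x² + 9*x) (d(x, C) = (x + x)*(C + (-70 + x² + 9*x)) = (2*x)*(-70 + C + x² + 9*x) = 2*x*(-70 + C + x² + 9*x))
26900 - d(k(6), -81) = 26900 - 2*8*√6*(-70 - 81 + (8*√6)² + 9*(8*√6)) = 26900 - 2*8*√6*(-70 - 81 + 384 + 72*√6) = 26900 - 2*8*√6*(233 + 72*√6) = 26900 - 16*√6*(233 + 72*√6)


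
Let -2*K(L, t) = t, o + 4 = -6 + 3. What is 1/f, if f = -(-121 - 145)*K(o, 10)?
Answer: -1/1330 ≈ -0.00075188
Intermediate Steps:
o = -7 (o = -4 + (-6 + 3) = -4 - 3 = -7)
K(L, t) = -t/2
f = -1330 (f = -(-121 - 145)*(-1/2*10) = -(-266)*(-5) = -1*1330 = -1330)
1/f = 1/(-1330) = -1/1330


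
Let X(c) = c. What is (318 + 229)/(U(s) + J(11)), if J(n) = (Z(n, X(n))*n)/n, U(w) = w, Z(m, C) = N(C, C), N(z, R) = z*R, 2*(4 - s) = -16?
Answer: 547/133 ≈ 4.1128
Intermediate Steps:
s = 12 (s = 4 - ½*(-16) = 4 + 8 = 12)
N(z, R) = R*z
Z(m, C) = C² (Z(m, C) = C*C = C²)
J(n) = n² (J(n) = (n²*n)/n = n³/n = n²)
(318 + 229)/(U(s) + J(11)) = (318 + 229)/(12 + 11²) = 547/(12 + 121) = 547/133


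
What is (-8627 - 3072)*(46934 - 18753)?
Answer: -329689519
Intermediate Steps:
(-8627 - 3072)*(46934 - 18753) = -11699*28181 = -329689519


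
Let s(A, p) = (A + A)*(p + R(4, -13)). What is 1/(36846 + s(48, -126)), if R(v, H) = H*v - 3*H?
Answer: 1/23502 ≈ 4.2550e-5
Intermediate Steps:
R(v, H) = -3*H + H*v
s(A, p) = 2*A*(-13 + p) (s(A, p) = (A + A)*(p - 13*(-3 + 4)) = (2*A)*(p - 13*1) = (2*A)*(p - 13) = (2*A)*(-13 + p) = 2*A*(-13 + p))
1/(36846 + s(48, -126)) = 1/(36846 + 2*48*(-13 - 126)) = 1/(36846 + 2*48*(-139)) = 1/(36846 - 13344) = 1/23502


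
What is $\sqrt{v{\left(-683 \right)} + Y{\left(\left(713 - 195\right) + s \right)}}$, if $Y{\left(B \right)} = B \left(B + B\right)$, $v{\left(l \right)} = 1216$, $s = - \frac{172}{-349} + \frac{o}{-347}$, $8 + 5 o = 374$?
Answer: $\frac{8 \sqrt{3084706074246523}}{605515} \approx 733.79$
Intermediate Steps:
$o = \frac{366}{5}$ ($o = - \frac{8}{5} + \frac{1}{5} \cdot 374 = - \frac{8}{5} + \frac{374}{5} = \frac{366}{5} \approx 73.2$)
$s = \frac{170686}{605515}$ ($s = - \frac{172}{-349} + \frac{366}{5 \left(-347\right)} = \left(-172\right) \left(- \frac{1}{349}\right) + \frac{366}{5} \left(- \frac{1}{347}\right) = \frac{172}{349} - \frac{366}{1735} = \frac{170686}{605515} \approx 0.28189$)
$Y{\left(B \right)} = 2 B^{2}$ ($Y{\left(B \right)} = B 2 B = 2 B^{2}$)
$\sqrt{v{\left(-683 \right)} + Y{\left(\left(713 - 195\right) + s \right)}} = \sqrt{1216 + 2 \left(\left(713 - 195\right) + \frac{170686}{605515}\right)^{2}} = \sqrt{1216 + 2 \left(518 + \frac{170686}{605515}\right)^{2}} = \sqrt{1216 + 2 \left(\frac{313827456}{605515}\right)^{2}} = \sqrt{1216 + 2 \cdot \frac{98487672139431936}{366648415225}} = \sqrt{1216 + \frac{196975344278863872}{366648415225}} = \sqrt{\frac{197421188751777472}{366648415225}} = \frac{8 \sqrt{3084706074246523}}{605515}$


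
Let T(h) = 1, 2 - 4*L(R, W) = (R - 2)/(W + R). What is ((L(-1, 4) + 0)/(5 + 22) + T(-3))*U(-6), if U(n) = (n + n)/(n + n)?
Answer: 37/36 ≈ 1.0278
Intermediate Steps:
L(R, W) = ½ - (-2 + R)/(4*(R + W)) (L(R, W) = ½ - (R - 2)/(4*(W + R)) = ½ - (-2 + R)/(4*(R + W)))
U(n) = 1 (U(n) = (2*n)/((2*n)) = (2*n)*(1/(2*n)) = 1)
((L(-1, 4) + 0)/(5 + 22) + T(-3))*U(-6) = (((2 - 1 + 2*4)/(4*(-1 + 4)) + 0)/(5 + 22) + 1)*1 = (((¼)*(2 - 1 + 8)/3 + 0)/27 + 1)*1 = (((¼)*(⅓)*9 + 0)*(1/27) + 1)*1 = ((¾ + 0)*(1/27) + 1)*1 = ((¾)*(1/27) + 1)*1 = (1/36 + 1)*1 = (37/36)*1 = 37/36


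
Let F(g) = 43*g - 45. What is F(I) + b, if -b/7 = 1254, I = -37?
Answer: -10414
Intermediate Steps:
F(g) = -45 + 43*g
b = -8778 (b = -7*1254 = -8778)
F(I) + b = (-45 + 43*(-37)) - 8778 = (-45 - 1591) - 8778 = -1636 - 8778 = -10414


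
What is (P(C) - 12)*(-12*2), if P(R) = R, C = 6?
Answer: 144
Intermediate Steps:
(P(C) - 12)*(-12*2) = (6 - 12)*(-12*2) = -6*(-24) = 144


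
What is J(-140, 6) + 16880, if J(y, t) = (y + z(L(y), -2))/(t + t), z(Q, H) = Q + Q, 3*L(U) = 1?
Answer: 303631/18 ≈ 16868.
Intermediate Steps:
L(U) = 1/3 (L(U) = (1/3)*1 = 1/3)
z(Q, H) = 2*Q
J(y, t) = (2/3 + y)/(2*t) (J(y, t) = (y + 2*(1/3))/(t + t) = (y + 2/3)/((2*t)) = (2/3 + y)*(1/(2*t)) = (2/3 + y)/(2*t))
J(-140, 6) + 16880 = (1/6)*(2 + 3*(-140))/6 + 16880 = (1/6)*(1/6)*(2 - 420) + 16880 = (1/6)*(1/6)*(-418) + 16880 = -209/18 + 16880 = 303631/18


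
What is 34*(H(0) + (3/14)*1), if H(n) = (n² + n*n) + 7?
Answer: 1717/7 ≈ 245.29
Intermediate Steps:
H(n) = 7 + 2*n² (H(n) = (n² + n²) + 7 = 2*n² + 7 = 7 + 2*n²)
34*(H(0) + (3/14)*1) = 34*((7 + 2*0²) + (3/14)*1) = 34*((7 + 2*0) + (3*(1/14))*1) = 34*((7 + 0) + (3/14)*1) = 34*(7 + 3/14) = 34*(101/14) = 1717/7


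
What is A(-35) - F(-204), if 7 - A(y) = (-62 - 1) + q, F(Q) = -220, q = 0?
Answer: 290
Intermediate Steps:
A(y) = 70 (A(y) = 7 - ((-62 - 1) + 0) = 7 - (-63 + 0) = 7 - 1*(-63) = 7 + 63 = 70)
A(-35) - F(-204) = 70 - 1*(-220) = 70 + 220 = 290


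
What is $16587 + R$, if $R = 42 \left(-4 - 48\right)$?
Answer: $14403$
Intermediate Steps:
$R = -2184$ ($R = 42 \left(-52\right) = -2184$)
$16587 + R = 16587 - 2184 = 14403$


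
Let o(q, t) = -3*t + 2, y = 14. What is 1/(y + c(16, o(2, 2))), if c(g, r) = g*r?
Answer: -1/50 ≈ -0.020000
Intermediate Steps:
o(q, t) = 2 - 3*t
1/(y + c(16, o(2, 2))) = 1/(14 + 16*(2 - 3*2)) = 1/(14 + 16*(2 - 6)) = 1/(14 + 16*(-4)) = 1/(14 - 64) = 1/(-50) = -1/50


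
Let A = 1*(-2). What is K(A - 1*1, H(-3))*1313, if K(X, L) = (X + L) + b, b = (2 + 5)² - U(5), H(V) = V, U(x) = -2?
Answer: 59085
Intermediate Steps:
A = -2
b = 51 (b = (2 + 5)² - 1*(-2) = 7² + 2 = 49 + 2 = 51)
K(X, L) = 51 + L + X (K(X, L) = (X + L) + 51 = (L + X) + 51 = 51 + L + X)
K(A - 1*1, H(-3))*1313 = (51 - 3 + (-2 - 1*1))*1313 = (51 - 3 + (-2 - 1))*1313 = (51 - 3 - 3)*1313 = 45*1313 = 59085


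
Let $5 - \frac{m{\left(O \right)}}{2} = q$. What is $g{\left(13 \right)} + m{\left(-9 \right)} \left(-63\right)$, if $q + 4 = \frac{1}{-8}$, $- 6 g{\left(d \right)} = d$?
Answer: $- \frac{13823}{12} \approx -1151.9$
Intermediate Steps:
$g{\left(d \right)} = - \frac{d}{6}$
$q = - \frac{33}{8}$ ($q = -4 + \frac{1}{-8} = -4 - \frac{1}{8} = - \frac{33}{8} \approx -4.125$)
$m{\left(O \right)} = \frac{73}{4}$ ($m{\left(O \right)} = 10 - - \frac{33}{4} = 10 + \frac{33}{4} = \frac{73}{4}$)
$g{\left(13 \right)} + m{\left(-9 \right)} \left(-63\right) = \left(- \frac{1}{6}\right) 13 + \frac{73}{4} \left(-63\right) = - \frac{13}{6} - \frac{4599}{4} = - \frac{13823}{12}$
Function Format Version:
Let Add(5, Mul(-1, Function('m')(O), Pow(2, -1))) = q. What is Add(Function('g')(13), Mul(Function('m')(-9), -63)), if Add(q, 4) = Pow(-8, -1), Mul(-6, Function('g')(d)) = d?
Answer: Rational(-13823, 12) ≈ -1151.9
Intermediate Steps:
Function('g')(d) = Mul(Rational(-1, 6), d)
q = Rational(-33, 8) (q = Add(-4, Pow(-8, -1)) = Add(-4, Rational(-1, 8)) = Rational(-33, 8) ≈ -4.1250)
Function('m')(O) = Rational(73, 4) (Function('m')(O) = Add(10, Mul(-2, Rational(-33, 8))) = Add(10, Rational(33, 4)) = Rational(73, 4))
Add(Function('g')(13), Mul(Function('m')(-9), -63)) = Add(Mul(Rational(-1, 6), 13), Mul(Rational(73, 4), -63)) = Add(Rational(-13, 6), Rational(-4599, 4)) = Rational(-13823, 12)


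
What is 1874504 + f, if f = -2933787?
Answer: -1059283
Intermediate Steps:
1874504 + f = 1874504 - 2933787 = -1059283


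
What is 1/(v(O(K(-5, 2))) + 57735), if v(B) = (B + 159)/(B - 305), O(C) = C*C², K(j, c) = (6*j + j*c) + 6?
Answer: 39609/2286864760 ≈ 1.7320e-5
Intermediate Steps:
K(j, c) = 6 + 6*j + c*j (K(j, c) = (6*j + c*j) + 6 = 6 + 6*j + c*j)
O(C) = C³
v(B) = (159 + B)/(-305 + B)
1/(v(O(K(-5, 2))) + 57735) = 1/((159 + (6 + 6*(-5) + 2*(-5))³)/(-305 + (6 + 6*(-5) + 2*(-5))³) + 57735) = 1/((159 + (6 - 30 - 10)³)/(-305 + (6 - 30 - 10)³) + 57735) = 1/((159 + (-34)³)/(-305 + (-34)³) + 57735) = 1/((159 - 39304)/(-305 - 39304) + 57735) = 1/(-39145/(-39609) + 57735) = 1/(-1/39609*(-39145) + 57735) = 1/(39145/39609 + 57735) = 1/(2286864760/39609) = 39609/2286864760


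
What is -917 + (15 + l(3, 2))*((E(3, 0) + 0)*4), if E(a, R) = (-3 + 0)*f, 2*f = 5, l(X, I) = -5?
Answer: -1217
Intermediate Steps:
f = 5/2 (f = (½)*5 = 5/2 ≈ 2.5000)
E(a, R) = -15/2 (E(a, R) = (-3 + 0)*(5/2) = -3*5/2 = -15/2)
-917 + (15 + l(3, 2))*((E(3, 0) + 0)*4) = -917 + (15 - 5)*((-15/2 + 0)*4) = -917 + 10*(-15/2*4) = -917 + 10*(-30) = -917 - 300 = -1217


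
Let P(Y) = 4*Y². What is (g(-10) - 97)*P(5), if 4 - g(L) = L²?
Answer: -19300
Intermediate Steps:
g(L) = 4 - L²
(g(-10) - 97)*P(5) = ((4 - 1*(-10)²) - 97)*(4*5²) = ((4 - 1*100) - 97)*(4*25) = ((4 - 100) - 97)*100 = (-96 - 97)*100 = -193*100 = -19300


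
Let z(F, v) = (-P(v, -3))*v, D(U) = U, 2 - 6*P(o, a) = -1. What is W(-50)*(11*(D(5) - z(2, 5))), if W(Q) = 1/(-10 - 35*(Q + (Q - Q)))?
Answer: 11/232 ≈ 0.047414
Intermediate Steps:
P(o, a) = ½ (P(o, a) = ⅓ - ⅙*(-1) = ⅓ + ⅙ = ½)
z(F, v) = -v/2 (z(F, v) = (-1*½)*v = -v/2)
W(Q) = 1/(-10 - 35*Q) (W(Q) = 1/(-10 - 35*(Q + 0)) = 1/(-10 - 35*Q))
W(-50)*(11*(D(5) - z(2, 5))) = (-1/(10 + 35*(-50)))*(11*(5 - (-1)*5/2)) = (-1/(10 - 1750))*(11*(5 - 1*(-5/2))) = (-1/(-1740))*(11*(5 + 5/2)) = (-1*(-1/1740))*(11*(15/2)) = (1/1740)*(165/2) = 11/232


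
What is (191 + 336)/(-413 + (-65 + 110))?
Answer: -527/368 ≈ -1.4321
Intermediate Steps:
(191 + 336)/(-413 + (-65 + 110)) = 527/(-413 + 45) = 527/(-368) = 527*(-1/368) = -527/368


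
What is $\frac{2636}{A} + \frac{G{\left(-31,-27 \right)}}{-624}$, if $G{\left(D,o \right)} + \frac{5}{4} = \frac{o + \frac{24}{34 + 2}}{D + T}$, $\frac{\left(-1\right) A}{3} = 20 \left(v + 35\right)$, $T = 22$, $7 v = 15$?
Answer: $- \frac{1997341}{1684800} \approx -1.1855$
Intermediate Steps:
$v = \frac{15}{7}$ ($v = \frac{1}{7} \cdot 15 = \frac{15}{7} \approx 2.1429$)
$A = - \frac{15600}{7}$ ($A = - 3 \cdot 20 \left(\frac{15}{7} + 35\right) = - 3 \cdot 20 \cdot \frac{260}{7} = \left(-3\right) \frac{5200}{7} = - \frac{15600}{7} \approx -2228.6$)
$G{\left(D,o \right)} = - \frac{5}{4} + \frac{\frac{2}{3} + o}{22 + D}$ ($G{\left(D,o \right)} = - \frac{5}{4} + \frac{o + \frac{24}{34 + 2}}{D + 22} = - \frac{5}{4} + \frac{o + \frac{24}{36}}{22 + D} = - \frac{5}{4} + \frac{o + 24 \cdot \frac{1}{36}}{22 + D} = - \frac{5}{4} + \frac{o + \frac{2}{3}}{22 + D} = - \frac{5}{4} + \frac{\frac{2}{3} + o}{22 + D}$)
$\frac{2636}{A} + \frac{G{\left(-31,-27 \right)}}{-624} = \frac{2636}{- \frac{15600}{7}} + \frac{\frac{1}{12} \frac{1}{22 - 31} \left(-322 - -465 + 12 \left(-27\right)\right)}{-624} = 2636 \left(- \frac{7}{15600}\right) + \frac{-322 + 465 - 324}{12 \left(-9\right)} \left(- \frac{1}{624}\right) = - \frac{4613}{3900} + \frac{1}{12} \left(- \frac{1}{9}\right) \left(-181\right) \left(- \frac{1}{624}\right) = - \frac{4613}{3900} + \frac{181}{108} \left(- \frac{1}{624}\right) = - \frac{4613}{3900} - \frac{181}{67392} = - \frac{1997341}{1684800}$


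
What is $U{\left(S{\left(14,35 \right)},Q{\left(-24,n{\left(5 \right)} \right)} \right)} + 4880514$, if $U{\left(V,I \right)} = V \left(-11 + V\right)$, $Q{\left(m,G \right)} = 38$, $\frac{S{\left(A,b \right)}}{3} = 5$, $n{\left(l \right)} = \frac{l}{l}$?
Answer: $4880574$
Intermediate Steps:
$n{\left(l \right)} = 1$
$S{\left(A,b \right)} = 15$ ($S{\left(A,b \right)} = 3 \cdot 5 = 15$)
$U{\left(S{\left(14,35 \right)},Q{\left(-24,n{\left(5 \right)} \right)} \right)} + 4880514 = 15 \left(-11 + 15\right) + 4880514 = 15 \cdot 4 + 4880514 = 60 + 4880514 = 4880574$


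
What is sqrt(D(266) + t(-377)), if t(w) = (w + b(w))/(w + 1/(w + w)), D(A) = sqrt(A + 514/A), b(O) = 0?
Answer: sqrt(3959341846278 + 29769592293*sqrt(4739455))/1989813 ≈ 4.1676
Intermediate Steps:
t(w) = w/(w + 1/(2*w)) (t(w) = (w + 0)/(w + 1/(w + w)) = w/(w + 1/(2*w)))
sqrt(D(266) + t(-377)) = sqrt(sqrt(266 + 514/266) + 2*(-377)**2/(1 + 2*(-377)**2)) = sqrt(sqrt(266 + 514*(1/266)) + 2*142129/(1 + 2*142129)) = sqrt(sqrt(266 + 257/133) + 2*142129/(1 + 284258)) = sqrt(sqrt(35635/133) + 2*142129/284259) = sqrt(sqrt(4739455)/133 + 2*142129*(1/284259)) = sqrt(sqrt(4739455)/133 + 284258/284259) = sqrt(284258/284259 + sqrt(4739455)/133)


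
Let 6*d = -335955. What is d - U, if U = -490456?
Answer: 868927/2 ≈ 4.3446e+5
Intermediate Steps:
d = -111985/2 (d = (⅙)*(-335955) = -111985/2 ≈ -55993.)
d - U = -111985/2 - 1*(-490456) = -111985/2 + 490456 = 868927/2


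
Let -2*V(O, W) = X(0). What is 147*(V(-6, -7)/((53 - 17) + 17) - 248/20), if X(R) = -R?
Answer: -9114/5 ≈ -1822.8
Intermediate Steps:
V(O, W) = 0 (V(O, W) = -(-1)*0/2 = -½*0 = 0)
147*(V(-6, -7)/((53 - 17) + 17) - 248/20) = 147*(0/((53 - 17) + 17) - 248/20) = 147*(0/(36 + 17) - 248*1/20) = 147*(0/53 - 62/5) = 147*(0*(1/53) - 62/5) = 147*(0 - 62/5) = 147*(-62/5) = -9114/5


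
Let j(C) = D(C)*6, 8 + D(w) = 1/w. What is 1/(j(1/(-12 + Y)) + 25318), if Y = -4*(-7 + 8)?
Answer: 1/25174 ≈ 3.9724e-5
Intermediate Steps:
Y = -4 (Y = -4*1 = -4)
D(w) = -8 + 1/w
j(C) = -48 + 6/C (j(C) = (-8 + 1/C)*6 = -48 + 6/C)
1/(j(1/(-12 + Y)) + 25318) = 1/((-48 + 6/(1/(-12 - 4))) + 25318) = 1/((-48 + 6/(1/(-16))) + 25318) = 1/((-48 + 6/(-1/16)) + 25318) = 1/((-48 + 6*(-16)) + 25318) = 1/((-48 - 96) + 25318) = 1/(-144 + 25318) = 1/25174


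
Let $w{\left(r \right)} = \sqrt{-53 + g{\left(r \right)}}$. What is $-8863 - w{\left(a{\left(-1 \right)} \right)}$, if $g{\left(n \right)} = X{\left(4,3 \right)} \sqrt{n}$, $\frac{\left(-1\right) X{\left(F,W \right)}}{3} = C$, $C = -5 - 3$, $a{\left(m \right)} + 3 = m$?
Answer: $-8863 - \sqrt{-53 + 48 i} \approx -8866.0 - 7.89 i$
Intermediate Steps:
$a{\left(m \right)} = -3 + m$
$C = -8$
$X{\left(F,W \right)} = 24$ ($X{\left(F,W \right)} = \left(-3\right) \left(-8\right) = 24$)
$g{\left(n \right)} = 24 \sqrt{n}$
$w{\left(r \right)} = \sqrt{-53 + 24 \sqrt{r}}$
$-8863 - w{\left(a{\left(-1 \right)} \right)} = -8863 - \sqrt{-53 + 24 \sqrt{-3 - 1}} = -8863 - \sqrt{-53 + 24 \sqrt{-4}} = -8863 - \sqrt{-53 + 24 \cdot 2 i} = -8863 - \sqrt{-53 + 48 i}$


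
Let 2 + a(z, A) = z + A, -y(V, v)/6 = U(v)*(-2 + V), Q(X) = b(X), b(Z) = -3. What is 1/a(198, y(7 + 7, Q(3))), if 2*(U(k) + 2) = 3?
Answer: 1/232 ≈ 0.0043103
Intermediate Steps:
U(k) = -½ (U(k) = -2 + (½)*3 = -2 + 3/2 = -½)
Q(X) = -3
y(V, v) = -6 + 3*V (y(V, v) = -(-3)*(-2 + V) = -6*(1 - V/2) = -6 + 3*V)
a(z, A) = -2 + A + z (a(z, A) = -2 + (z + A) = -2 + (A + z) = -2 + A + z)
1/a(198, y(7 + 7, Q(3))) = 1/(-2 + (-6 + 3*(7 + 7)) + 198) = 1/(-2 + (-6 + 3*14) + 198) = 1/(-2 + (-6 + 42) + 198) = 1/(-2 + 36 + 198) = 1/232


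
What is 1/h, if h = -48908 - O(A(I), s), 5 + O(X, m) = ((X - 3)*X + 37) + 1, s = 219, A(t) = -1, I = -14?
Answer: -1/48945 ≈ -2.0431e-5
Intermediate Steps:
O(X, m) = 33 + X*(-3 + X) (O(X, m) = -5 + (((X - 3)*X + 37) + 1) = -5 + (((-3 + X)*X + 37) + 1) = -5 + ((X*(-3 + X) + 37) + 1) = -5 + ((37 + X*(-3 + X)) + 1) = -5 + (38 + X*(-3 + X)) = 33 + X*(-3 + X))
h = -48945 (h = -48908 - (33 + (-1)² - 3*(-1)) = -48908 - (33 + 1 + 3) = -48908 - 1*37 = -48908 - 37 = -48945)
1/h = 1/(-48945) = -1/48945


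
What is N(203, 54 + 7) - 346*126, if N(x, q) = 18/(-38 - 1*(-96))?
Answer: -1264275/29 ≈ -43596.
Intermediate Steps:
N(x, q) = 9/29 (N(x, q) = 18/(-38 + 96) = 18/58 = 18*(1/58) = 9/29)
N(203, 54 + 7) - 346*126 = 9/29 - 346*126 = 9/29 - 43596 = -1264275/29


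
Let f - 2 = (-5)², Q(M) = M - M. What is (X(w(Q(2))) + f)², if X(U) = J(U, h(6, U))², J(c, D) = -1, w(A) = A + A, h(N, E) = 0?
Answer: 784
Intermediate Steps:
Q(M) = 0
f = 27 (f = 2 + (-5)² = 2 + 25 = 27)
w(A) = 2*A
X(U) = 1 (X(U) = (-1)² = 1)
(X(w(Q(2))) + f)² = (1 + 27)² = 28² = 784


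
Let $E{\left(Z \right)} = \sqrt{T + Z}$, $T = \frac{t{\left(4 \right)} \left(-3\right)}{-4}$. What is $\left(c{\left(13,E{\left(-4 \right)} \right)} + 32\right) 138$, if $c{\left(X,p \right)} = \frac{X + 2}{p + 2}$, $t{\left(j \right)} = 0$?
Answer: $\frac{9867}{2} - \frac{1035 i}{2} \approx 4933.5 - 517.5 i$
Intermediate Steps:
$T = 0$ ($T = \frac{0 \left(-3\right)}{-4} = 0 \left(- \frac{1}{4}\right) = 0$)
$E{\left(Z \right)} = \sqrt{Z}$ ($E{\left(Z \right)} = \sqrt{0 + Z} = \sqrt{Z}$)
$c{\left(X,p \right)} = \frac{2 + X}{2 + p}$
$\left(c{\left(13,E{\left(-4 \right)} \right)} + 32\right) 138 = \left(\frac{2 + 13}{2 + \sqrt{-4}} + 32\right) 138 = \left(\frac{1}{2 + 2 i} 15 + 32\right) 138 = \left(\frac{2 - 2 i}{8} \cdot 15 + 32\right) 138 = \left(\frac{15 \left(2 - 2 i\right)}{8} + 32\right) 138 = \left(32 + \frac{15 \left(2 - 2 i\right)}{8}\right) 138 = 4416 + \frac{1035 \left(2 - 2 i\right)}{4}$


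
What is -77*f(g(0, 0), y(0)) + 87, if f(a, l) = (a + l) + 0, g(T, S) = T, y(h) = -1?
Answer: 164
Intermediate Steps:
f(a, l) = a + l
-77*f(g(0, 0), y(0)) + 87 = -77*(0 - 1) + 87 = -77*(-1) + 87 = 77 + 87 = 164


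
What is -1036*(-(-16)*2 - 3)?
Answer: -30044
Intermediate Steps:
-1036*(-(-16)*2 - 3) = -1036*(-4*(-8) - 3) = -1036*(32 - 3) = -1036*29 = -30044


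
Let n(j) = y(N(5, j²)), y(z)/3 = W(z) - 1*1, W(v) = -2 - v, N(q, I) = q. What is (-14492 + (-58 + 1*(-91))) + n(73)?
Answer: -14665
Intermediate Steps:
y(z) = -9 - 3*z (y(z) = 3*((-2 - z) - 1*1) = 3*((-2 - z) - 1) = 3*(-3 - z) = -9 - 3*z)
n(j) = -24 (n(j) = -9 - 3*5 = -9 - 15 = -24)
(-14492 + (-58 + 1*(-91))) + n(73) = (-14492 + (-58 + 1*(-91))) - 24 = (-14492 + (-58 - 91)) - 24 = (-14492 - 149) - 24 = -14641 - 24 = -14665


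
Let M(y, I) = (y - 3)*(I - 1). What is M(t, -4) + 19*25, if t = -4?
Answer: 510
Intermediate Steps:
M(y, I) = (-1 + I)*(-3 + y) (M(y, I) = (-3 + y)*(-1 + I) = (-1 + I)*(-3 + y))
M(t, -4) + 19*25 = (3 - 1*(-4) - 3*(-4) - 4*(-4)) + 19*25 = (3 + 4 + 12 + 16) + 475 = 35 + 475 = 510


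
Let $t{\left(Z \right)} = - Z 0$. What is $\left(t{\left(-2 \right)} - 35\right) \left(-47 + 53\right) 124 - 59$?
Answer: $-26099$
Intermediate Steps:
$t{\left(Z \right)} = 0$
$\left(t{\left(-2 \right)} - 35\right) \left(-47 + 53\right) 124 - 59 = \left(0 - 35\right) \left(-47 + 53\right) 124 - 59 = \left(-35\right) 6 \cdot 124 - 59 = \left(-210\right) 124 - 59 = -26040 - 59 = -26099$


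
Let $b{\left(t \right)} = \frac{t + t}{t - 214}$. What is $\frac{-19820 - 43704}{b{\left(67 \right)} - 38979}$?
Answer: $\frac{9338028}{5730047} \approx 1.6297$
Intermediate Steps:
$b{\left(t \right)} = \frac{2 t}{-214 + t}$
$\frac{-19820 - 43704}{b{\left(67 \right)} - 38979} = \frac{-19820 - 43704}{2 \cdot 67 \frac{1}{-214 + 67} - 38979} = - \frac{63524}{2 \cdot 67 \frac{1}{-147} - 38979} = - \frac{63524}{2 \cdot 67 \left(- \frac{1}{147}\right) - 38979} = - \frac{63524}{- \frac{134}{147} - 38979} = - \frac{63524}{- \frac{5730047}{147}} = \left(-63524\right) \left(- \frac{147}{5730047}\right) = \frac{9338028}{5730047}$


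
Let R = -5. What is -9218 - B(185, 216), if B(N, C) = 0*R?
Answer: -9218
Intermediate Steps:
B(N, C) = 0 (B(N, C) = 0*(-5) = 0)
-9218 - B(185, 216) = -9218 - 1*0 = -9218 + 0 = -9218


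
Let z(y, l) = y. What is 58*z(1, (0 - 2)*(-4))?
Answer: 58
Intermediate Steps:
58*z(1, (0 - 2)*(-4)) = 58*1 = 58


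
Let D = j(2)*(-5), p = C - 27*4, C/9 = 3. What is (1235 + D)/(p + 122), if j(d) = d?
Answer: 1225/41 ≈ 29.878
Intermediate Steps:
C = 27 (C = 9*3 = 27)
p = -81 (p = 27 - 27*4 = 27 - 108 = -81)
D = -10 (D = 2*(-5) = -10)
(1235 + D)/(p + 122) = (1235 - 10)/(-81 + 122) = 1225/41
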